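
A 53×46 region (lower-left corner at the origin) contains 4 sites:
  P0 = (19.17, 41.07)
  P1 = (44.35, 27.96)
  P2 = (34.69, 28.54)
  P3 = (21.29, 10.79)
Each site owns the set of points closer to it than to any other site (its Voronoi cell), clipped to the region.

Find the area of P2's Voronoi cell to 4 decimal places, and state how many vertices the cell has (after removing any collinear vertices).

1. box [0,53]×[0,46]: [(0, 0) (53, 0) (53, 46) (0, 46)]
2. ⊥bis P2·P0 via (26.93,34.805): [(0, 1.4488) (0, 0) (53, 0) (53, 46) (35.9682, 46)]  |A|=1636.7855
3. ⊥bis P2·P1 via (39.52,28.25): [(0, 1.4488) (0, 0) (37.8238, 0) (40.5857, 46) (35.9682, 46)]  |A|=1002.2055
4. ⊥bis P2·P3 via (27.99,19.665): [(19.7369, 25.8955) (38.5269, 11.7104) (40.5857, 46) (35.9682, 46)]  |A|=383.1697
5. canonical 4-gon: [(19.7369, 25.8955) (38.5269, 11.7104) (40.5857, 46) (35.9682, 46)]
6. shoelace: 383.1697

Area of P2's cell: 383.1697 (4 vertices)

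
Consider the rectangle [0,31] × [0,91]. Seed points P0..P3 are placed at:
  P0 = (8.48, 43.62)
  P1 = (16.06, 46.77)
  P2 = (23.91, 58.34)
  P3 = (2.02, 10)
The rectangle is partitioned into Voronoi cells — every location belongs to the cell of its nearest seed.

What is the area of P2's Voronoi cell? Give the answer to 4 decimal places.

Area of P2's cell: 1092.8758

1. box [0,31]×[0,91]: [(0, 0) (31, 0) (31, 91) (0, 91)]
2. ⊥bis P2·P0 via (16.195,50.98): [(0, 67.9561) (31, 35.4609) (31, 91) (0, 91)]  |A|=1218.0358
3. ⊥bis P2·P1 via (19.985,52.555): [(0, 67.9561) (4.981, 62.7349) (31, 45.0816) (31, 91) (0, 91)]  |A|=1092.8758
4. ⊥bis P2·P3 via (12.965,34.17): [(0, 67.9561) (4.981, 62.7349) (31, 45.0816) (31, 91) (0, 91)]  |A|=1092.8758
5. canonical 5-gon: [(0, 67.9561) (4.981, 62.7349) (31, 45.0816) (31, 91) (0, 91)]
6. shoelace: 1092.8758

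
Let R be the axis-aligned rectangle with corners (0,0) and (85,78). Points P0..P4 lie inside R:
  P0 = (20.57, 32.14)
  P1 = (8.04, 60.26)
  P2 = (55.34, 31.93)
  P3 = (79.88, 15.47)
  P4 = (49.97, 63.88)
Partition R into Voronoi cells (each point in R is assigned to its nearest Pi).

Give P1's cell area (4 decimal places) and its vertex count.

Area of P1's cell: 912.4627 (4 vertices)

1. box [0,85]×[0,78]: [(0, 0) (85, 0) (85, 78) (0, 78)]
2. ⊥bis P1·P0 via (14.305,46.2): [(0, 39.8258) (85, 77.701) (85, 78) (0, 78)]  |A|=1635.1094
3. ⊥bis P1·P2 via (31.69,46.095): [(0, 39.8258) (38.1046, 56.8049) (50.7993, 78) (0, 78)]  |A|=1265.6543
4. ⊥bis P1·P3 via (43.96,37.865): [(0, 39.8258) (38.1046, 56.8049) (50.7993, 78) (0, 78)]  |A|=1265.6543
5. ⊥bis P1·P4 via (29.005,62.07): [(0, 39.8258) (29.7798, 53.0954) (27.6297, 78) (0, 78)]  |A|=912.4627
6. canonical 4-gon: [(0, 39.8258) (29.7798, 53.0954) (27.6297, 78) (0, 78)]
7. shoelace: 912.4627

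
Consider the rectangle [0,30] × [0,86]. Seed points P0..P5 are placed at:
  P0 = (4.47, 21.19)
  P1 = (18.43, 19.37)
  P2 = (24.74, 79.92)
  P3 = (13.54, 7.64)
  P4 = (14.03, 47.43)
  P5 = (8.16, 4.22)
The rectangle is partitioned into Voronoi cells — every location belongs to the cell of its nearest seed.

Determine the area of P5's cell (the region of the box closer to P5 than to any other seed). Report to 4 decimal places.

1. box [0,30]×[0,86]: [(0, 0) (30, 0) (30, 86) (0, 86)]
2. ⊥bis P5·P0 via (6.315,12.705): [(0, 11.3319) (0, 0) (30, 0) (30, 17.8551)]  |A|=437.8047
3. ⊥bis P5·P1 via (13.295,11.795): [(10.5834, 13.6331) (0, 11.3319) (0, 0) (30, 0) (30, 0.4709)]  |A|=269.0335
4. ⊥bis P5·P2 via (16.45,42.07): [(10.5834, 13.6331) (0, 11.3319) (0, 0) (30, 0) (30, 0.4709)]  |A|=269.0335
5. ⊥bis P5·P3 via (10.85,5.93): [(6.5155, 12.7486) (0, 11.3319) (0, 0) (14.6196, 0)]  |A|=130.1062
6. ⊥bis P5·P4 via (11.095,25.825): [(6.5155, 12.7486) (0, 11.3319) (0, 0) (14.6196, 0)]  |A|=130.1062
7. canonical 4-gon: [(6.5155, 12.7486) (0, 11.3319) (0, 0) (14.6196, 0)]
8. shoelace: 130.1062

Area of P5's cell: 130.1062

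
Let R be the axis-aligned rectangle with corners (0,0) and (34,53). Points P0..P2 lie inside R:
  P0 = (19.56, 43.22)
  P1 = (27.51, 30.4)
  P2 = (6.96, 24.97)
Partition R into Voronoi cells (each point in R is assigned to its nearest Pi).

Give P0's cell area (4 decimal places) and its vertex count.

Area of P0's cell: 519.4407 (5 vertices)

1. box [0,34]×[0,53]: [(0, 0) (34, 0) (34, 53) (0, 53)]
2. ⊥bis P0·P1 via (23.535,36.81): [(0, 22.2154) (34, 43.2996) (34, 53) (0, 53)]  |A|=688.2455
3. ⊥bis P0·P2 via (13.26,34.095): [(0, 43.2498) (16.0503, 32.1685) (34, 43.2996) (34, 53) (0, 53)]  |A|=519.4407
4. canonical 5-gon: [(0, 43.2498) (16.0503, 32.1685) (34, 43.2996) (34, 53) (0, 53)]
5. shoelace: 519.4407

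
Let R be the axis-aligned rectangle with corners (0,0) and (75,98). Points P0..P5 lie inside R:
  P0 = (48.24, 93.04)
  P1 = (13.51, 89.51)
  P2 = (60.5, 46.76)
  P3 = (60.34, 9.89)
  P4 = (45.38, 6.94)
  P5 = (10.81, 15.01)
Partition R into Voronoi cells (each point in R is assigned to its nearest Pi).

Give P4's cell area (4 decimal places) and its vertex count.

Area of P4's cell: 698.1566 (4 vertices)

1. box [0,75]×[0,98]: [(0, 0) (75, 0) (75, 98) (0, 98)]
2. ⊥bis P4·P0 via (46.81,49.99): [(0, 51.5449) (0, 0) (75, 0) (75, 49.0536)]  |A|=3772.4439
3. ⊥bis P4·P1 via (29.445,48.225): [(35.0315, 50.3812) (0, 36.86) (0, 0) (75, 0) (75, 49.0536)]  |A|=3515.2261
4. ⊥bis P4·P2 via (52.94,26.85): [(13.1801, 41.9472) (0, 36.86) (0, 0) (75, 0) (75, 18.4736)]  |A|=2386.9468
5. ⊥bis P4·P3 via (52.86,8.415): [(48.9241, 28.3749) (13.1801, 41.9472) (0, 36.86) (0, 0) (54.5194, 0)]  |A|=1855.5205
6. ⊥bis P4·P5 via (28.095,10.975): [(48.9241, 28.3749) (33.522, 34.2232) (25.533, 0) (54.5194, 0)]  |A|=698.1566
7. canonical 4-gon: [(48.9241, 28.3749) (33.522, 34.2232) (25.533, 0) (54.5194, 0)]
8. shoelace: 698.1566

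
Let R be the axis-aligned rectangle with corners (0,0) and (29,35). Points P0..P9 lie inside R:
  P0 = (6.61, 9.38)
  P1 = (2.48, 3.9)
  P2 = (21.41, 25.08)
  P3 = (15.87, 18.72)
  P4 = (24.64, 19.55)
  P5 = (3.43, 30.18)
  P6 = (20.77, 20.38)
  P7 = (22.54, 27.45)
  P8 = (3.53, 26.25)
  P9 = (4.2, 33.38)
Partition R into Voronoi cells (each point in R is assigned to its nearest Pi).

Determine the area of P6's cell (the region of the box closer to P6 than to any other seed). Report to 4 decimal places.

Area of P6's cell: 33.8719

1. box [0,29]×[0,35]: [(0, 0) (29, 0) (29, 35) (0, 35)]
2. ⊥bis P6·P0 via (13.69,14.88): [(0, 32.5028) (25.2493, 0) (29, 0) (29, 35) (0, 35)]  |A|=604.6636
3. ⊥bis P6·P1 via (11.625,12.14): [(0, 32.5028) (25.2493, 0) (29, 0) (29, 35) (0, 35)]  |A|=604.6636
4. ⊥bis P6·P2 via (21.09,22.73): [(5.9951, 24.7855) (25.2493, 0) (29, 0) (29, 21.6529)]  |A|=295.5429
5. ⊥bis P6·P3 via (18.32,19.55): [(17.0566, 23.2792) (24.7062, 0.6991) (25.2493, 0) (29, 0) (29, 21.6529)]  |A|=176.4184
6. ⊥bis P6·P4 via (22.705,19.965): [(23.2354, 22.4379) (17.0566, 23.2792) (20.9506, 11.7849)]  |A|=33.8719
7. ⊥bis P6·P5 via (12.1,25.28): [(23.2354, 22.4379) (17.0566, 23.2792) (20.9506, 11.7849)]  |A|=33.8719
8. ⊥bis P6·P7 via (21.655,23.915): [(23.2354, 22.4379) (17.0566, 23.2792) (20.9506, 11.7849)]  |A|=33.8719
9. ⊥bis P6·P8 via (12.15,23.315): [(23.2354, 22.4379) (17.0566, 23.2792) (20.9506, 11.7849)]  |A|=33.8719
10. ⊥bis P6·P9 via (12.485,26.88): [(23.2354, 22.4379) (17.0566, 23.2792) (20.9506, 11.7849)]  |A|=33.8719
11. canonical 3-gon: [(23.2354, 22.4379) (17.0566, 23.2792) (20.9506, 11.7849)]
12. shoelace: 33.8719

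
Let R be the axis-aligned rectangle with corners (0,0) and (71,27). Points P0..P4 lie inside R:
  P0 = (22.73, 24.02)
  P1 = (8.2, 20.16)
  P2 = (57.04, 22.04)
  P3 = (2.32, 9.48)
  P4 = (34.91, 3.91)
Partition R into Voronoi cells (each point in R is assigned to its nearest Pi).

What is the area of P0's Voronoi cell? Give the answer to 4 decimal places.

Area of P0's cell: 308.6609

1. box [0,71]×[0,27]: [(0, 0) (71, 0) (71, 27) (0, 27)]
2. ⊥bis P0·P1 via (15.465,22.09): [(21.3334, 0) (71, 0) (71, 27) (14.1606, 27)]  |A|=1437.8311
3. ⊥bis P0·P2 via (39.885,23.03): [(21.3334, 0) (38.556, 0) (40.1141, 27) (14.1606, 27)]  |A|=582.877
4. ⊥bis P0·P3 via (12.525,16.75): [(19.4755, 6.9935) (24.4576, 0) (38.556, 0) (40.1141, 27) (14.1606, 27)]  |A|=571.9522
5. ⊥bis P0·P4 via (28.82,13.965): [(19.1753, 8.1235) (39.7437, 20.5811) (40.1141, 27) (14.1606, 27)]  |A|=308.6609
6. canonical 4-gon: [(19.1753, 8.1235) (39.7437, 20.5811) (40.1141, 27) (14.1606, 27)]
7. shoelace: 308.6609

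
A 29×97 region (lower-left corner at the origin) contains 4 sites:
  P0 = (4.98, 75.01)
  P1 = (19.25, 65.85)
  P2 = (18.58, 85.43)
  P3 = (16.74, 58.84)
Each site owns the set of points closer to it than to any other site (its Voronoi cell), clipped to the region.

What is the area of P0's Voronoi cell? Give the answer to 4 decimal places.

1. box [0,29]×[0,97]: [(0, 0) (29, 0) (29, 97) (0, 97)]
2. ⊥bis P0·P1 via (12.115,70.43): [(0, 51.5565) (29, 96.7345) (29, 97) (0, 97)]  |A|=662.7806
3. ⊥bis P0·P2 via (11.78,80.22): [(0, 95.595) (0, 51.5565) (15.3817, 75.5191)]  |A|=338.6942
4. ⊥bis P0·P3 via (10.86,66.925): [(0, 95.595) (0, 59.0268) (8.994, 65.5679) (15.3817, 75.5191)]  |A|=305.1003
5. canonical 4-gon: [(0, 95.595) (0, 59.0268) (8.994, 65.5679) (15.3817, 75.5191)]
6. shoelace: 305.1003

Area of P0's cell: 305.1003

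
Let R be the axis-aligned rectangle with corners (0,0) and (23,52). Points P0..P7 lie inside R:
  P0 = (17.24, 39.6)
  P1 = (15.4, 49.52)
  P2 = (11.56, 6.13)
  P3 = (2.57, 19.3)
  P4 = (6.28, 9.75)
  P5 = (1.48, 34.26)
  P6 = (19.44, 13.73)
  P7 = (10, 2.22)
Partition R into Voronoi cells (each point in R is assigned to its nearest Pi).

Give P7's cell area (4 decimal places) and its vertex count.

Area of P7's cell: 66.2869 (4 vertices)

1. box [0,23]×[0,52]: [(0, 0) (23, 0) (23, 52) (0, 52)]
2. ⊥bis P7·P0 via (13.62,20.91): [(0, 23.548) (0, 0) (23, 0) (23, 19.0932)]  |A|=490.3742
3. ⊥bis P7·P1 via (12.7,25.87): [(0, 23.548) (0, 0) (23, 0) (23, 19.0932)]  |A|=490.3742
4. ⊥bis P7·P2 via (10.78,4.175): [(0, 8.476) (0, 0) (21.2443, 0)]  |A|=90.0329
5. ⊥bis P7·P3 via (6.285,10.76): [(0.5396, 8.2607) (0, 8.026) (0, 0) (21.2443, 0)]  |A|=89.9115
6. ⊥bis P7·P4 via (8.14,5.985): [(7.2926, 5.5664) (0, 1.9636) (0, 0) (21.2443, 0)]  |A|=66.2869
7. ⊥bis P7·P5 via (5.74,18.24): [(7.2926, 5.5664) (0, 1.9636) (0, 0) (21.2443, 0)]  |A|=66.2869
8. ⊥bis P7·P6 via (14.72,7.975): [(7.2926, 5.5664) (0, 1.9636) (0, 0) (21.2443, 0)]  |A|=66.2869
9. canonical 4-gon: [(7.2926, 5.5664) (0, 1.9636) (0, 0) (21.2443, 0)]
10. shoelace: 66.2869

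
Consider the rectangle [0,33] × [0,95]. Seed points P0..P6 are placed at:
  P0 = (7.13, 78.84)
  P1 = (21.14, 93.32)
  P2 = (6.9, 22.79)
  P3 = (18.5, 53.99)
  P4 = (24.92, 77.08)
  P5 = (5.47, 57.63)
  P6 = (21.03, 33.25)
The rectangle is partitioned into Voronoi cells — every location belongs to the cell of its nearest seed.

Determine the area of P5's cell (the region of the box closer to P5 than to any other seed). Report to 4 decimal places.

1. box [0,33]×[0,95]: [(0, 0) (33, 0) (33, 95) (0, 95)]
2. ⊥bis P5·P0 via (6.3,68.235): [(0, 68.7281) (0, 0) (33, 0) (33, 66.1453)]  |A|=2225.411
3. ⊥bis P5·P1 via (13.305,75.475): [(0, 68.7281) (0, 0) (33, 0) (33, 66.1453)]  |A|=2225.411
4. ⊥bis P5·P2 via (6.185,40.21): [(0, 68.7281) (0, 39.9561) (33, 41.3106) (33, 66.1453)]  |A|=884.5096
5. ⊥bis P5·P3 via (11.985,55.81): [(15.2601, 67.5337) (0, 68.7281) (0, 39.9561) (7.6438, 40.2699)]  |A|=322.5359
6. ⊥bis P5·P4 via (15.195,67.355): [(15.2068, 67.3432) (14.9956, 67.5544) (0, 68.7281) (0, 39.9561) (7.6438, 40.2699)]  |A|=322.5101
7. ⊥bis P5·P6 via (13.25,45.44): [(8.185, 42.2074) (15.2068, 67.3432) (14.9956, 67.5544) (0, 68.7281) (0, 39.9561) (4.9778, 40.1605)]  |A|=319.957
8. canonical 6-gon: [(8.185, 42.2074) (15.2068, 67.3432) (14.9956, 67.5544) (0, 68.7281) (0, 39.9561) (4.9778, 40.1605)]
9. shoelace: 319.957

Area of P5's cell: 319.9570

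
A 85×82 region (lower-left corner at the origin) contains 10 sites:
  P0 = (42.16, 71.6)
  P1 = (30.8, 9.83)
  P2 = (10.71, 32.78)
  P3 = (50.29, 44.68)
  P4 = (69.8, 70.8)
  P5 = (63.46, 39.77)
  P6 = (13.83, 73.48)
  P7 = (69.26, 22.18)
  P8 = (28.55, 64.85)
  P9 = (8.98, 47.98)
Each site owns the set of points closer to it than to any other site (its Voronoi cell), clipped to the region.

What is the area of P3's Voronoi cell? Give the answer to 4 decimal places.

Area of P3's cell: 747.7371

1. box [0,85]×[0,82]: [(0, 0) (85, 0) (85, 82) (0, 82)]
2. ⊥bis P3·P0 via (46.225,58.14): [(0, 44.1798) (0, 0) (85, 0) (85, 69.8503)]  |A|=4846.2774
3. ⊥bis P3·P1 via (40.545,27.255): [(6.6765, 46.1961) (85, 2.3934) (85, 69.8503)]  |A|=2641.7318
4. ⊥bis P3·P2 via (30.5,38.73): [(26.459, 52.1706) (32.617, 31.6888) (85, 2.3934) (85, 69.8503)]  |A|=2420.7457
5. ⊥bis P3·P4 via (60.045,57.74): [(55.6847, 60.9969) (26.459, 52.1706) (32.617, 31.6888) (85, 2.3934) (85, 39.1002)]  |A|=1970.0213
6. ⊥bis P3·P5 via (56.875,42.225): [(62.0898, 56.2126) (55.6847, 60.9969) (26.459, 52.1706) (32.617, 31.6888) (49.4394, 22.2807)]  |A|=820.4316
7. ⊥bis P3·P6 via (32.06,59.08): [(62.0898, 56.2126) (55.6847, 60.9969) (26.647, 52.2273) (26.4985, 52.0393) (32.617, 31.6888) (49.4394, 22.2807)]  |A|=820.4182
8. ⊥bis P3·P7 via (59.775,33.43): [(50.7635, 25.8323) (62.0898, 56.2126) (55.6847, 60.9969) (26.647, 52.2273) (26.4985, 52.0393) (32.617, 31.6888) (47.7029, 23.2519)]  |A|=816.6915
9. ⊥bis P3·P8 via (39.42,54.765): [(50.7635, 25.8323) (62.0898, 56.2126) (55.6847, 60.9969) (41.1212, 56.5986) (29.042, 43.5792) (32.617, 31.6888) (47.7029, 23.2519)]  |A|=748.0023
10. ⊥bis P3·P9 via (29.635,46.33): [(50.7635, 25.8323) (62.0898, 56.2126) (55.6847, 60.9969) (41.1212, 56.5986) (29.4504, 44.0194) (29.3369, 42.5985) (32.617, 31.6888) (47.7029, 23.2519)]  |A|=747.7371
11. canonical 8-gon: [(50.7635, 25.8323) (62.0898, 56.2126) (55.6847, 60.9969) (41.1212, 56.5986) (29.4504, 44.0194) (29.3369, 42.5985) (32.617, 31.6888) (47.7029, 23.2519)]
12. shoelace: 747.7371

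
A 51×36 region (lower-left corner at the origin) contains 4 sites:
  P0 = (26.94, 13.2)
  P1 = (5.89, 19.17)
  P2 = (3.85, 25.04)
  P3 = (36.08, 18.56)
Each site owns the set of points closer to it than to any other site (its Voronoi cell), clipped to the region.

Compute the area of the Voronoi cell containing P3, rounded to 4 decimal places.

1. box [0,51]×[0,36]: [(0, 0) (51, 0) (51, 36) (0, 36)]
2. ⊥bis P3·P0 via (31.51,15.88): [(40.8226, 0) (51, 0) (51, 36) (19.711, 36)]  |A|=746.3966
3. ⊥bis P3·P1 via (20.985,18.865): [(21.2773, 33.3291) (40.8226, 0) (51, 0) (51, 36) (21.3312, 36)]  |A|=744.2328
4. ⊥bis P3·P2 via (19.965,21.8): [(22.0262, 32.052) (40.8226, 0) (51, 0) (51, 36) (22.82, 36)]  |A|=740.2594
5. canonical 5-gon: [(22.0262, 32.052) (40.8226, 0) (51, 0) (51, 36) (22.82, 36)]
6. shoelace: 740.2594

Area of P3's cell: 740.2594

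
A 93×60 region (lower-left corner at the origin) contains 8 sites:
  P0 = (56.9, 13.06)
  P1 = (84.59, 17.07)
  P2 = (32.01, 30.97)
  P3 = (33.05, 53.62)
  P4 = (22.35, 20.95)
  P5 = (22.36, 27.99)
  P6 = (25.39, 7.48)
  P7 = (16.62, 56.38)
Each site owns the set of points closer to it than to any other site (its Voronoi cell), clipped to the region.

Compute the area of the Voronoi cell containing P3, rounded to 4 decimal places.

1. box [0,93]×[0,60]: [(0, 0) (93, 0) (93, 60) (0, 60)]
2. ⊥bis P3·P0 via (44.975,33.34): [(0, 6.8939) (90.3138, 60) (0, 60)]  |A|=2398.1059
3. ⊥bis P3·P1 via (58.82,35.345): [(0, 6.8939) (66.2839, 45.87) (76.3043, 60) (0, 60)]  |A|=2299.129
4. ⊥bis P3·P2 via (32.53,42.295): [(0, 43.7887) (58.1997, 41.1163) (66.2839, 45.87) (76.3043, 60) (0, 60)]  |A|=1225.4976
5. ⊥bis P3·P4 via (27.7,37.285): [(0, 46.3572) (9.1214, 43.3698) (58.1997, 41.1163) (66.2839, 45.87) (76.3043, 60) (0, 60)]  |A|=1213.7831
6. ⊥bis P3·P5 via (27.705,40.805): [(0, 52.3605) (23.0938, 42.7283) (58.1997, 41.1163) (66.2839, 45.87) (76.3043, 60) (0, 60)]  |A|=1126.5197
7. ⊥bis P3·P6 via (29.22,30.55): [(0, 52.3605) (23.0938, 42.7283) (58.1997, 41.1163) (66.2839, 45.87) (76.3043, 60) (0, 60)]  |A|=1126.5197
8. ⊥bis P3·P7 via (24.835,55): [(22.7945, 42.8531) (23.0938, 42.7283) (58.1997, 41.1163) (66.2839, 45.87) (76.3043, 60) (25.6749, 60)]  |A|=819.3275
9. canonical 6-gon: [(22.7945, 42.8531) (23.0938, 42.7283) (58.1997, 41.1163) (66.2839, 45.87) (76.3043, 60) (25.6749, 60)]
10. shoelace: 819.3275

Area of P3's cell: 819.3275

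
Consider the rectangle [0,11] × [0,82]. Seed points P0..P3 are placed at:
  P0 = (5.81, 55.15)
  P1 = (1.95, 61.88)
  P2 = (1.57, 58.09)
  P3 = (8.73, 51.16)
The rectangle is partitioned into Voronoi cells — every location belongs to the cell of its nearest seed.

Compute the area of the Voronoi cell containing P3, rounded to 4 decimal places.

Area of P3's cell: 570.4563

1. box [0,11]×[0,82]: [(0, 0) (11, 0) (11, 82) (0, 82)]
2. ⊥bis P3·P0 via (7.27,53.155): [(0, 47.8346) (0, 0) (11, 0) (11, 55.8847)]  |A|=570.4563
3. ⊥bis P3·P1 via (5.34,56.52): [(0, 47.8346) (0, 0) (11, 0) (11, 55.8847)]  |A|=570.4563
4. ⊥bis P3·P2 via (5.15,54.625): [(0, 47.8346) (0, 0) (11, 0) (11, 55.8847)]  |A|=570.4563
5. canonical 4-gon: [(0, 47.8346) (0, 0) (11, 0) (11, 55.8847)]
6. shoelace: 570.4563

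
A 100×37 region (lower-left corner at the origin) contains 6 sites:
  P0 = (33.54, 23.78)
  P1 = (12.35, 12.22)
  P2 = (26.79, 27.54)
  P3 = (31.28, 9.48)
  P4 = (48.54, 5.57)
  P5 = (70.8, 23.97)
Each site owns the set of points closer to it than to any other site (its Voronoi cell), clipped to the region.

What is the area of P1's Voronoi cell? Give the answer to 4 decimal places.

Area of P1's cell: 605.3917

1. box [0,100]×[0,37]: [(0, 0) (100, 0) (100, 37) (0, 37)]
2. ⊥bis P1·P0 via (22.945,18): [(0, 0) (32.7647, 0) (12.5797, 37) (0, 37)]  |A|=838.8725
3. ⊥bis P1·P2 via (19.57,19.88): [(0, 0) (32.7647, 0) (24.4062, 15.3216) (1.4067, 37) (0, 37)]  |A|=717.7657
4. ⊥bis P1·P3 via (21.815,10.85): [(0, 0) (20.2445, 0) (22.6956, 16.9339) (1.4067, 37) (0, 37)]  |A|=605.3917
5. ⊥bis P1·P4 via (30.445,8.895): [(0, 0) (20.2445, 0) (22.6956, 16.9339) (1.4067, 37) (0, 37)]  |A|=605.3917
6. ⊥bis P1·P5 via (41.575,18.095): [(0, 0) (20.2445, 0) (22.6956, 16.9339) (1.4067, 37) (0, 37)]  |A|=605.3917
7. canonical 5-gon: [(0, 0) (20.2445, 0) (22.6956, 16.9339) (1.4067, 37) (0, 37)]
8. shoelace: 605.3917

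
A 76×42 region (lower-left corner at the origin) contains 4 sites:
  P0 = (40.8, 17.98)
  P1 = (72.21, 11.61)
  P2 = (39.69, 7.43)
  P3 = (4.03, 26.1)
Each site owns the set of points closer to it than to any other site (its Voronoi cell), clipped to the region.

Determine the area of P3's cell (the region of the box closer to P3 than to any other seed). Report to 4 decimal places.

1. box [0,76]×[0,42]: [(0, 0) (76, 0) (76, 42) (0, 42)]
2. ⊥bis P3·P0 via (22.415,22.04): [(0, 0) (17.5479, 0) (26.8228, 42) (0, 42)]  |A|=931.784
3. ⊥bis P3·P1 via (38.12,18.855): [(0, 0) (17.5479, 0) (26.8228, 42) (0, 42)]  |A|=931.784
4. ⊥bis P3·P2 via (21.86,16.765): [(0, 0) (13.0826, 0) (20.8052, 14.7503) (26.8228, 42) (0, 42)]  |A|=898.8519
5. canonical 5-gon: [(0, 0) (13.0826, 0) (20.8052, 14.7503) (26.8228, 42) (0, 42)]
6. shoelace: 898.8519

Area of P3's cell: 898.8519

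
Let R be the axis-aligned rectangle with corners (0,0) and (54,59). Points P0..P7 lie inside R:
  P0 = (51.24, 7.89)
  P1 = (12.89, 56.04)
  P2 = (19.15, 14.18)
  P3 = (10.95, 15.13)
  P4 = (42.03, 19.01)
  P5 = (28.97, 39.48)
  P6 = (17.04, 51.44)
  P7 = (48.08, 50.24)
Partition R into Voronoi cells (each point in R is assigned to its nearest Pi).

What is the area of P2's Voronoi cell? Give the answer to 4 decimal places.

Area of P2's cell: 444.1104

1. box [0,54]×[0,59]: [(0, 0) (54, 0) (54, 59) (0, 59)]
2. ⊥bis P2·P0 via (35.195,11.035): [(0, 0) (33.032, 0) (44.5967, 59) (0, 59)]  |A|=2290.0465
3. ⊥bis P2·P1 via (16.02,35.11): [(0, 32.7143) (0, 0) (33.032, 0) (40.6355, 38.7912)]  |A|=1305.3557
4. ⊥bis P2·P3 via (15.05,14.655): [(17.4445, 35.323) (13.3522, 0) (33.032, 0) (40.6355, 38.7912)]  |A|=784.1948
5. ⊥bis P2·P4 via (30.59,16.595): [(26.3552, 36.6556) (17.4445, 35.323) (13.3522, 0) (33.032, 0) (33.543, 2.6067)]  |A|=533.4049
6. ⊥bis P2·P5 via (24.06,26.83): [(28.8193, 24.9827) (16.7875, 29.6527) (13.3522, 0) (33.032, 0) (33.543, 2.6067)]  |A|=444.1104
7. ⊥bis P2·P6 via (18.095,32.81): [(28.8193, 24.9827) (16.7875, 29.6527) (13.3522, 0) (33.032, 0) (33.543, 2.6067)]  |A|=444.1104
8. ⊥bis P2·P7 via (33.615,32.21): [(28.8193, 24.9827) (16.7875, 29.6527) (13.3522, 0) (33.032, 0) (33.543, 2.6067)]  |A|=444.1104
9. canonical 5-gon: [(28.8193, 24.9827) (16.7875, 29.6527) (13.3522, 0) (33.032, 0) (33.543, 2.6067)]
10. shoelace: 444.1104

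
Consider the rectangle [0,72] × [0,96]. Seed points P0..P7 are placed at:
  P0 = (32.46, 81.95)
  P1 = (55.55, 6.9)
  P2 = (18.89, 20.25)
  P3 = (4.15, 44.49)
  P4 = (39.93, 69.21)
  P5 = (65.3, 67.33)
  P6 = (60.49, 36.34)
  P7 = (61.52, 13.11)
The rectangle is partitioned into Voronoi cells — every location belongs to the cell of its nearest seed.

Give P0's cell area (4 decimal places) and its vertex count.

Area of P0's cell: 1223.5350 (5 vertices)

1. box [0,72]×[0,96]: [(0, 0) (72, 0) (72, 96) (0, 96)]
2. ⊥bis P0·P1 via (44.005,44.425): [(0, 30.8864) (72, 53.038) (72, 96) (0, 96)]  |A|=3890.7238
3. ⊥bis P0·P2 via (25.675,51.1): [(0, 56.7468) (49.0156, 45.9666) (72, 53.038) (72, 96) (0, 96)]  |A|=3256.94
4. ⊥bis P0·P3 via (18.305,63.22): [(0, 77.0538) (37.9, 48.4113) (49.0156, 45.9666) (72, 53.038) (72, 96) (0, 96)]  |A|=2872.1229
5. ⊥bis P0·P4 via (36.195,75.58): [(0, 77.0538) (16.9114, 64.2732) (71.0211, 96) (0, 96)]  |A|=1286.8388
6. ⊥bis P0·P5 via (48.88,74.64): [(0, 77.0538) (16.9114, 64.2732) (53.9272, 85.9771) (58.3892, 96) (0, 96)]  |A|=1223.535
7. ⊥bis P0·P6 via (46.475,59.145): [(0, 77.0538) (16.9114, 64.2732) (53.9272, 85.9771) (58.3892, 96) (0, 96)]  |A|=1223.535
8. ⊥bis P0·P7 via (46.99,47.53): [(0, 77.0538) (16.9114, 64.2732) (53.9272, 85.9771) (58.3892, 96) (0, 96)]  |A|=1223.535
9. canonical 5-gon: [(0, 77.0538) (16.9114, 64.2732) (53.9272, 85.9771) (58.3892, 96) (0, 96)]
10. shoelace: 1223.535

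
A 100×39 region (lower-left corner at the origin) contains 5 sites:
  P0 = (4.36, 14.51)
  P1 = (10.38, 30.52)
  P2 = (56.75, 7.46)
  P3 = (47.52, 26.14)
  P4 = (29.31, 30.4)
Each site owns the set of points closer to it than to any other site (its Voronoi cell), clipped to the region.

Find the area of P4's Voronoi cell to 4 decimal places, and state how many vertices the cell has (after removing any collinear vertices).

Area of P4's cell: 532.1022 (5 vertices)

1. box [0,100]×[0,39]: [(0, 0) (100, 0) (100, 39) (0, 39)]
2. ⊥bis P4·P0 via (16.835,22.455): [(31.136, 0) (100, 0) (100, 39) (6.2979, 39)]  |A|=3170.0385
3. ⊥bis P4·P1 via (19.845,30.46): [(19.7651, 17.8543) (31.136, 0) (100, 0) (100, 39) (19.8991, 39)]  |A|=3026.2346
4. ⊥bis P4·P2 via (43.03,18.93): [(19.7651, 17.8543) (29.436, 2.6693) (59.8086, 39) (19.8991, 39)]  |A|=828.2364
5. ⊥bis P4·P3 via (38.415,28.27): [(19.7651, 17.8543) (29.436, 2.6693) (33.5879, 7.6356) (40.9251, 39) (19.8991, 39)]  |A|=532.1022
6. canonical 5-gon: [(19.7651, 17.8543) (29.436, 2.6693) (33.5879, 7.6356) (40.9251, 39) (19.8991, 39)]
7. shoelace: 532.1022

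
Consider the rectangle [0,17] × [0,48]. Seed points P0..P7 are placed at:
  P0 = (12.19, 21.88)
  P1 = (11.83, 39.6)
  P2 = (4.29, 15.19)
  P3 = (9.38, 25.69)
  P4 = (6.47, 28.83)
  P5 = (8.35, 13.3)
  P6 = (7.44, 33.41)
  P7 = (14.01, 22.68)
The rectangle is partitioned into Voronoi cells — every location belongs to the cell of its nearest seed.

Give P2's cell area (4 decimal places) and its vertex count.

Area of P2's cell: 98.5604 (5 vertices)

1. box [0,17]×[0,48]: [(0, 0) (17, 0) (17, 48) (0, 48)]
2. ⊥bis P2·P0 via (8.24,18.535): [(0, 28.2653) (0, 0) (17, 0) (17, 8.1906)]  |A|=309.8756
3. ⊥bis P2·P1 via (8.06,27.395): [(0, 28.2653) (0, 0) (17, 0) (17, 8.1906)]  |A|=309.8756
4. ⊥bis P2·P3 via (6.835,20.44): [(6.4818, 20.6112) (0, 23.7533) (0, 0) (17, 0) (17, 8.1906)]  |A|=295.2527
5. ⊥bis P2·P4 via (5.38,22.01): [(6.4818, 20.6112) (2.719, 22.4353) (0, 22.8699) (0, 0) (17, 0) (17, 8.1906)]  |A|=294.0516
6. ⊥bis P2·P5 via (6.32,14.245): [(8.2897, 18.4763) (6.4818, 20.6112) (2.719, 22.4353) (0, 22.8699) (0, 0.6687)]  |A|=98.5604
7. ⊥bis P2·P6 via (5.865,24.3): [(8.2897, 18.4763) (6.4818, 20.6112) (2.719, 22.4353) (0, 22.8699) (0, 0.6687)]  |A|=98.5604
8. ⊥bis P2·P7 via (9.15,18.935): [(8.2897, 18.4763) (6.4818, 20.6112) (2.719, 22.4353) (0, 22.8699) (0, 0.6687)]  |A|=98.5604
9. canonical 5-gon: [(8.2897, 18.4763) (6.4818, 20.6112) (2.719, 22.4353) (0, 22.8699) (0, 0.6687)]
10. shoelace: 98.5604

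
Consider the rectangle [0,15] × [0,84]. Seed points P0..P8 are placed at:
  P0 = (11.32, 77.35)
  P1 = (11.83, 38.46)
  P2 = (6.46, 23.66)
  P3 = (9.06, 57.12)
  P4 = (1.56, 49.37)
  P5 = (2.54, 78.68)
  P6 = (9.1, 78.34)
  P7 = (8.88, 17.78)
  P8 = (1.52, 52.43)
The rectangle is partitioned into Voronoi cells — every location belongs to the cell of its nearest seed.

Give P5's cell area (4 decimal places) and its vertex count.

Area of P5's cell: 96.6092 (4 vertices)

1. box [0,15]×[0,84]: [(0, 0) (15, 0) (15, 84) (0, 84)]
2. ⊥bis P5·P0 via (6.93,78.015): [(0, 32.2666) (7.8366, 84) (0, 84)]  |A|=202.7074
3. ⊥bis P5·P1 via (7.185,58.57): [(0, 56.9104) (3.8684, 57.8039) (7.8366, 84) (0, 84)]  |A|=155.0411
4. ⊥bis P5·P2 via (4.5,51.17): [(0, 56.9104) (3.8684, 57.8039) (7.8366, 84) (0, 84)]  |A|=155.0411
5. ⊥bis P5·P3 via (5.8,67.9): [(0, 66.146) (5.3785, 67.7725) (7.8366, 84) (0, 84)]  |A|=111.5977
6. ⊥bis P5·P4 via (2.05,64.025): [(0, 66.146) (5.3785, 67.7725) (7.8366, 84) (0, 84)]  |A|=111.5977
7. ⊥bis P5·P6 via (5.82,78.51): [(0, 66.146) (5.2617, 67.7372) (6.1045, 84) (0, 84)]  |A|=96.6092
8. ⊥bis P5·P7 via (5.71,48.23): [(0, 66.146) (5.2617, 67.7372) (6.1045, 84) (0, 84)]  |A|=96.6092
9. ⊥bis P5·P8 via (2.03,65.555): [(0, 66.146) (5.2617, 67.7372) (6.1045, 84) (0, 84)]  |A|=96.6092
10. canonical 4-gon: [(0, 66.146) (5.2617, 67.7372) (6.1045, 84) (0, 84)]
11. shoelace: 96.6092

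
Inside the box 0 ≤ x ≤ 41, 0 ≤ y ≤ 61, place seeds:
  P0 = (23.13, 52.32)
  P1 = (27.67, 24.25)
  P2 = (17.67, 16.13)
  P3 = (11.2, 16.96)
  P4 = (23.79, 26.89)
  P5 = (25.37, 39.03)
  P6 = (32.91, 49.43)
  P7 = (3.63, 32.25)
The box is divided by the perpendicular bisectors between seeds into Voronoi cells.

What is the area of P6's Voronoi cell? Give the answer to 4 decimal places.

Area of P6's cell: 257.2023

1. box [0,41]×[0,61]: [(0, 0) (41, 0) (41, 61) (0, 61)]
2. ⊥bis P6·P0 via (28.02,50.875): [(12.9864, 0) (41, 0) (41, 61) (31.0119, 61)]  |A|=1159.0508
3. ⊥bis P6·P1 via (30.29,36.84): [(24.2444, 38.0981) (41, 34.6112) (41, 61) (31.0119, 61)]  |A|=335.4524
4. ⊥bis P6·P2 via (25.29,32.78): [(24.2444, 38.0981) (41, 34.6112) (41, 61) (31.0119, 61)]  |A|=335.4524
5. ⊥bis P6·P3 via (22.055,33.195): [(24.2444, 38.0981) (41, 34.6112) (41, 61) (31.0119, 61)]  |A|=335.4524
6. ⊥bis P6·P4 via (28.35,38.16): [(24.6992, 39.6372) (33.0127, 36.2734) (41, 34.6112) (41, 61) (31.0119, 61)]  |A|=328.2899
7. ⊥bis P6·P5 via (29.14,44.23): [(26.6005, 46.0712) (41, 35.6315) (41, 61) (31.0119, 61)]  |A|=257.2023
8. ⊥bis P6·P7 via (18.27,40.84): [(26.6005, 46.0712) (41, 35.6315) (41, 61) (31.0119, 61)]  |A|=257.2023
9. canonical 4-gon: [(26.6005, 46.0712) (41, 35.6315) (41, 61) (31.0119, 61)]
10. shoelace: 257.2023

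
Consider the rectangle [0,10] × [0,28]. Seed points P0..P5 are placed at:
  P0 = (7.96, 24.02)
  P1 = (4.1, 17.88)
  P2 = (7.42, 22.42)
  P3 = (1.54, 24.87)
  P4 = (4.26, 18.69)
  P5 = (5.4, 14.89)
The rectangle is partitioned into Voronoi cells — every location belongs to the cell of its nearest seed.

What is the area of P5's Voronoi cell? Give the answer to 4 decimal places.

1. box [0,10]×[0,28]: [(0, 0) (10, 0) (10, 28) (0, 28)]
2. ⊥bis P5·P0 via (6.68,19.455): [(0, 21.328) (0, 0) (10, 0) (10, 18.5241)]  |A|=199.2606
3. ⊥bis P5·P1 via (4.75,16.385): [(9.7993, 18.5804) (0, 14.3198) (0, 0) (10, 0) (10, 18.5241)]  |A|=164.9226
4. ⊥bis P5·P2 via (6.41,18.655): [(8.6122, 18.0642) (0, 14.3198) (0, 0) (10, 0) (10, 17.6919)]  |A|=164.26
5. ⊥bis P5·P3 via (3.47,19.88): [(8.6122, 18.0642) (0, 14.3198) (0, 0) (10, 0) (10, 17.6919)]  |A|=164.26
6. ⊥bis P5·P4 via (4.83,16.79): [(8.8578, 17.9983) (7.5768, 17.614) (0, 14.3198) (0, 0) (10, 0) (10, 17.6919)]  |A|=164.1706
7. canonical 6-gon: [(8.8578, 17.9983) (7.5768, 17.614) (0, 14.3198) (0, 0) (10, 0) (10, 17.6919)]
8. shoelace: 164.1706

Area of P5's cell: 164.1706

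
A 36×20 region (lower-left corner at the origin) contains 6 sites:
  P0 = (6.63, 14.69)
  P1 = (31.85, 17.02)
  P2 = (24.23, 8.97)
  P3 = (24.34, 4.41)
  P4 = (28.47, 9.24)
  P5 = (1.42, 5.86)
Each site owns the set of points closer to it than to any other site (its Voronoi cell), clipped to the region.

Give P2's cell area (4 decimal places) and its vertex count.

Area of P2's cell: 123.8109 (5 vertices)

1. box [0,36]×[0,20]: [(0, 0) (36, 0) (36, 20) (0, 20)]
2. ⊥bis P2·P0 via (15.43,11.83): [(11.5853, 0) (36, 0) (36, 20) (18.0852, 20)]  |A|=423.295
3. ⊥bis P2·P1 via (28.04,12.995): [(11.5853, 0) (36, 0) (36, 5.4602) (20.6397, 20) (18.0852, 20)]  |A|=311.6271
4. ⊥bis P2·P3 via (24.285,6.69): [(13.6763, 6.4341) (34.442, 6.935) (20.6397, 20) (18.0852, 20)]  |A|=156.435
5. ⊥bis P2·P4 via (26.35,9.105): [(13.6763, 6.4341) (26.5004, 6.7434) (25.978, 14.9469) (20.6397, 20) (18.0852, 20)]  |A|=123.8109
6. ⊥bis P2·P5 via (12.825,7.415): [(13.6763, 6.4341) (26.5004, 6.7434) (25.978, 14.9469) (20.6397, 20) (18.0852, 20)]  |A|=123.8109
7. canonical 5-gon: [(13.6763, 6.4341) (26.5004, 6.7434) (25.978, 14.9469) (20.6397, 20) (18.0852, 20)]
8. shoelace: 123.8109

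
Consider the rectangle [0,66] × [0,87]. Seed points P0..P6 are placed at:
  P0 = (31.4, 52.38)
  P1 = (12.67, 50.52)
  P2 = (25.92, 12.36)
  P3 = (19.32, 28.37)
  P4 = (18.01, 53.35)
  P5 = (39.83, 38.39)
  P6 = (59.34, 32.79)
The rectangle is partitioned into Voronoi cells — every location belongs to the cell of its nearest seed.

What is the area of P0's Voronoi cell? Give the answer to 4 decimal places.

Area of P0's cell: 1395.5709

1. box [0,66]×[0,87]: [(0, 0) (66, 0) (66, 87) (0, 87)]
2. ⊥bis P0·P1 via (22.035,51.45): [(27.1443, 0) (66, 0) (66, 87) (18.5047, 87)]  |A|=3756.2701
3. ⊥bis P0·P2 via (28.66,32.37): [(23.8645, 33.0266) (66, 27.257) (66, 87) (18.5047, 87)]  |A|=2540.3906
4. ⊥bis P0·P3 via (25.36,40.375): [(23.0178, 41.5534) (45.9861, 29.9975) (66, 27.257) (66, 87) (18.5047, 87)]  |A|=2447.3602
5. ⊥bis P0·P4 via (24.705,52.865): [(23.855, 41.1322) (45.9861, 29.9975) (66, 27.257) (66, 87) (27.1778, 87)]  |A|=2230.3765
6. ⊥bis P0·P5 via (35.615,45.385): [(23.855, 41.1322) (26.4176, 39.8429) (66, 63.6942) (66, 87) (27.1778, 87)]  |A|=1437.5323
7. ⊥bis P0·P6 via (45.37,42.585): [(23.855, 41.1322) (26.4176, 39.8429) (55.906, 57.6118) (66, 72.0083) (66, 87) (27.1778, 87)]  |A|=1395.5709
8. canonical 6-gon: [(23.855, 41.1322) (26.4176, 39.8429) (55.906, 57.6118) (66, 72.0083) (66, 87) (27.1778, 87)]
9. shoelace: 1395.5709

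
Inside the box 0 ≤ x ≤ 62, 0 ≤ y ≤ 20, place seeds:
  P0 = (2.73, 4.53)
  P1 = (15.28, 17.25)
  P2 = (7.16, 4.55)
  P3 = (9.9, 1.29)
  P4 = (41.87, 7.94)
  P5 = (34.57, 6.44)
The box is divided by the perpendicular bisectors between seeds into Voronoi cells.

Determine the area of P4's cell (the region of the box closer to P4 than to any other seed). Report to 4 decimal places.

Area of P4's cell: 487.1479

1. box [0,62]×[0,20]: [(0, 0) (62, 0) (62, 20) (0, 20)]
2. ⊥bis P4·P0 via (22.3,6.235): [(22.8432, 0) (62, 0) (62, 20) (21.1007, 20)]  |A|=800.5604
3. ⊥bis P4·P1 via (28.575,12.595): [(24.1651, 0) (62, 0) (62, 20) (31.1677, 20)]  |A|=686.6718
4. ⊥bis P4·P2 via (24.515,6.245): [(24.9156, 2.1435) (25.1249, 0) (62, 0) (62, 20) (31.1677, 20)]  |A|=685.6432
5. ⊥bis P4·P3 via (25.885,4.615): [(25.8462, 4.8014) (26.845, 0) (62, 0) (62, 20) (31.1677, 20)]  |A|=680.2383
6. ⊥bis P4·P5 via (38.22,7.19): [(39.6974, 0) (62, 0) (62, 20) (35.5878, 20)]  |A|=487.1479
7. canonical 4-gon: [(39.6974, 0) (62, 0) (62, 20) (35.5878, 20)]
8. shoelace: 487.1479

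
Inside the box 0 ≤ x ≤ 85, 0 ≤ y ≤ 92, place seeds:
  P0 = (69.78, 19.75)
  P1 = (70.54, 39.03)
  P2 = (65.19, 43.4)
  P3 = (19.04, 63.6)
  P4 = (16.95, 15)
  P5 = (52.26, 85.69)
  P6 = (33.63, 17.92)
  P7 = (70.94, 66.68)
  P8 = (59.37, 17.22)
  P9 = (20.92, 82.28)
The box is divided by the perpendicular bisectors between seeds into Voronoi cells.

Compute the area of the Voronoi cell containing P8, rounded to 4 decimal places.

1. box [0,85]×[0,92]: [(0, 0) (85, 0) (85, 92) (0, 92)]
2. ⊥bis P8·P0 via (64.575,18.485): [(0, 0) (69.0675, 0) (46.7082, 92) (0, 92)]  |A|=5325.6847
3. ⊥bis P8·P1 via (64.955,28.125): [(0, 61.3917) (0, 0) (69.0675, 0) (61.845, 29.7178)]  |A|=2924.6531
4. ⊥bis P8·P2 via (62.28,30.31): [(59.4681, 30.9351) (0, 44.1553) (0, 0) (69.0675, 0) (61.845, 29.7178)]  |A|=2412.1434
5. ⊥bis P8·P3 via (39.205,40.41): [(59.4681, 30.9351) (34.6529, 36.4517) (0, 6.3191) (0, 0) (69.0675, 0) (61.845, 29.7178)]  |A|=1756.5759
6. ⊥bis P8·P4 via (38.16,16.11): [(59.4681, 30.9351) (37.1242, 35.9023) (39.0031, 0) (69.0675, 0) (61.845, 29.7178)]  |A|=892.378
7. ⊥bis P8·P5 via (55.815,51.455): [(59.4681, 30.9351) (37.1242, 35.9023) (39.0031, 0) (69.0675, 0) (61.845, 29.7178)]  |A|=892.378
8. ⊥bis P8·P6 via (46.5,17.57): [(59.4681, 30.9351) (46.9392, 33.7204) (46.0222, 0) (69.0675, 0) (61.845, 29.7178)]  |A|=599.8939
9. ⊥bis P8·P7 via (65.155,41.95): [(59.4681, 30.9351) (46.9392, 33.7204) (46.0222, 0) (69.0675, 0) (61.845, 29.7178)]  |A|=599.8939
10. ⊥bis P8·P9 via (40.145,49.75): [(59.4681, 30.9351) (46.9392, 33.7204) (46.0222, 0) (69.0675, 0) (61.845, 29.7178)]  |A|=599.8939
11. canonical 5-gon: [(59.4681, 30.9351) (46.9392, 33.7204) (46.0222, 0) (69.0675, 0) (61.845, 29.7178)]
12. shoelace: 599.8939

Area of P8's cell: 599.8939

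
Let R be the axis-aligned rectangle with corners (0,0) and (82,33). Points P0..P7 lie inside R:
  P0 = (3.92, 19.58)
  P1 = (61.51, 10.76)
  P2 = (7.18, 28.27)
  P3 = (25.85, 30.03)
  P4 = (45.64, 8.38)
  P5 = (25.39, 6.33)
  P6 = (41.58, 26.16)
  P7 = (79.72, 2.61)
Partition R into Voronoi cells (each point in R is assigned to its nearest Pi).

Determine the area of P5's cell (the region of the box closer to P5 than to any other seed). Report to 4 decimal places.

Area of P5's cell: 414.8215

1. box [0,82]×[0,33]: [(0, 0) (82, 0) (82, 33) (0, 33)]
2. ⊥bis P5·P0 via (14.655,12.955): [(6.6599, 0) (82, 0) (82, 33) (27.0256, 33)]  |A|=2150.1889
3. ⊥bis P5·P1 via (43.45,8.545): [(6.6599, 0) (44.498, 0) (40.4507, 33) (27.0256, 33)]  |A|=845.8422
4. ⊥bis P5·P2 via (16.285,17.3): [(18.4406, 19.0892) (6.6599, 0) (44.498, 0) (40.4507, 33) (35.2009, 33)]  |A|=788.9796
5. ⊥bis P5·P3 via (25.62,18.18): [(17.9712, 18.3285) (6.6599, 0) (44.498, 0) (42.308, 17.8561)]  |A|=563.52
6. ⊥bis P5·P4 via (35.515,7.355): [(34.4365, 18.0089) (17.9712, 18.3285) (6.6599, 0) (36.2596, 0)]  |A|=419.2271
7. ⊥bis P5·P6 via (33.485,16.245): [(34.7168, 15.2393) (31.2488, 18.0707) (17.9712, 18.3285) (6.6599, 0) (36.2596, 0)]  |A|=414.8215
8. ⊥bis P5·P7 via (52.555,4.47): [(34.7168, 15.2393) (31.2488, 18.0707) (17.9712, 18.3285) (6.6599, 0) (36.2596, 0)]  |A|=414.8215
9. canonical 5-gon: [(34.7168, 15.2393) (31.2488, 18.0707) (17.9712, 18.3285) (6.6599, 0) (36.2596, 0)]
10. shoelace: 414.8215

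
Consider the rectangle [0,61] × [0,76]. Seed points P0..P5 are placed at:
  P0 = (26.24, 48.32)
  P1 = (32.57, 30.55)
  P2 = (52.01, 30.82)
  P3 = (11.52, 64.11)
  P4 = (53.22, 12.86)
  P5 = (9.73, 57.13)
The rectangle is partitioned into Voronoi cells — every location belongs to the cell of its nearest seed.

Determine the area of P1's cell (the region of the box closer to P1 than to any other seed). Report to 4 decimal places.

1. box [0,61]×[0,76]: [(0, 0) (61, 0) (61, 76) (0, 76)]
2. ⊥bis P1·P0 via (29.405,39.435): [(0, 28.9604) (0, 0) (61, 0) (61, 50.6897)]  |A|=2429.3286
3. ⊥bis P1·P2 via (42.29,30.685): [(42.1056, 43.9592) (0, 28.9604) (0, 0) (42.7162, 0)]  |A|=1548.5826
4. ⊥bis P1·P3 via (22.045,47.33): [(42.1056, 43.9592) (0, 28.9604) (0, 0) (42.7162, 0)]  |A|=1548.5826
5. ⊥bis P1·P4 via (42.895,21.705): [(42.4224, 21.1533) (42.1056, 43.9592) (0, 28.9604) (0, 0) (24.3012, 0)]  |A|=1353.814
6. ⊥bis P1·P5 via (21.15,43.84): [(42.4224, 21.1533) (42.1056, 43.9592) (6.5486, 31.2931) (0, 25.666) (0, 0) (24.3012, 0)]  |A|=1343.027
7. canonical 6-gon: [(42.4224, 21.1533) (42.1056, 43.9592) (6.5486, 31.2931) (0, 25.666) (0, 0) (24.3012, 0)]
8. shoelace: 1343.027

Area of P1's cell: 1343.0270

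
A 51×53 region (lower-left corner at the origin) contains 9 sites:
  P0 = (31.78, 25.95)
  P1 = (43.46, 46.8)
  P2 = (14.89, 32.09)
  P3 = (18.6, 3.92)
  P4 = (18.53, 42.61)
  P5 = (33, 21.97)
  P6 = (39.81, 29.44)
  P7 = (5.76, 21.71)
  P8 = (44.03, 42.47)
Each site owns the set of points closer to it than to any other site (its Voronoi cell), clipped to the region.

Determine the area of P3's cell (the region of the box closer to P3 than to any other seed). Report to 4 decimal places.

Area of P3's cell: 418.0965

1. box [0,51]×[0,53]: [(0, 0) (51, 0) (51, 53) (0, 53)]
2. ⊥bis P3·P0 via (25.19,14.935): [(0, 30.0055) (0, 0) (50.1534, 0)]  |A|=752.4407
3. ⊥bis P3·P1 via (31.03,25.36): [(0, 30.0055) (0, 0) (50.1534, 0)]  |A|=752.4407
4. ⊥bis P3·P2 via (16.745,18.005): [(19.4608, 18.3627) (0, 15.7997) (0, 0) (50.1534, 0)]  |A|=614.2122
5. ⊥bis P3·P4 via (18.565,23.265): [(19.4608, 18.3627) (0, 15.7997) (0, 0) (50.1534, 0)]  |A|=614.2122
6. ⊥bis P3·P5 via (25.8,12.945): [(19.0731, 18.3116) (0, 15.7997) (0, 0) (42.0262, 0)]  |A|=535.4581
7. ⊥bis P3·P6 via (29.205,16.68): [(19.0731, 18.3116) (0, 15.7997) (0, 0) (42.0262, 0)]  |A|=535.4581
8. ⊥bis P3·P7 via (12.18,12.815): [(19.4163, 18.0378) (0, 4.024) (0, 0) (42.0262, 0)]  |A|=418.0965
9. ⊥bis P3·P8 via (31.315,23.195): [(19.4163, 18.0378) (0, 4.024) (0, 0) (42.0262, 0)]  |A|=418.0965
10. canonical 4-gon: [(19.4163, 18.0378) (0, 4.024) (0, 0) (42.0262, 0)]
11. shoelace: 418.0965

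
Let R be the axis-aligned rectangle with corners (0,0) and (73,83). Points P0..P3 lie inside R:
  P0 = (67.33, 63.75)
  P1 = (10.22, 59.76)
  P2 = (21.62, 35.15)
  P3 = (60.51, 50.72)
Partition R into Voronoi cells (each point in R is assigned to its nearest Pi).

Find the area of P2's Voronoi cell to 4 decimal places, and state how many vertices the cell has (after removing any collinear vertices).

Area of P2's cell: 2361.3544 (4 vertices)

1. box [0,73]×[0,83]: [(0, 0) (73, 0) (73, 83) (0, 83)]
2. ⊥bis P2·P0 via (44.475,49.45): [(0, 0) (73, 0) (73, 3.8599) (23.4833, 83) (0, 83)]  |A|=4099.6215
3. ⊥bis P2·P1 via (15.92,47.455): [(0, 40.0804) (0, 0) (73, 0) (73, 3.8599) (39.0263, 58.1584)]  |A|=2970.445
4. ⊥bis P2·P3 via (41.065,42.935): [(35.6047, 56.5735) (0, 40.0804) (0, 0) (58.2545, 0)]  |A|=2361.3544
5. canonical 4-gon: [(35.6047, 56.5735) (0, 40.0804) (0, 0) (58.2545, 0)]
6. shoelace: 2361.3544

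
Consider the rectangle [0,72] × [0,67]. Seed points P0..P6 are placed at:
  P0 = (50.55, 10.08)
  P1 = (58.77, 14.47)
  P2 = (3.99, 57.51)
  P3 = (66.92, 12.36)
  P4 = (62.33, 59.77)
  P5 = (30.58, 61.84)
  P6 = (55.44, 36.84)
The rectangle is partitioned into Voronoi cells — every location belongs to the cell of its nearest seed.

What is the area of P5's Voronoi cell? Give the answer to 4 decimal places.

1. box [0,72]×[0,67]: [(0, 0) (72, 0) (72, 67) (0, 67)]
2. ⊥bis P5·P0 via (40.565,35.96): [(0, 20.3092) (72, 48.0882) (72, 67) (0, 67)]  |A|=2361.691
3. ⊥bis P5·P1 via (44.675,38.155): [(0, 20.3092) (41.7637, 36.4225) (72, 54.4162) (72, 67) (0, 67)]  |A|=2266.0242
4. ⊥bis P5·P2 via (17.285,59.675): [(22.2947, 28.911) (41.7637, 36.4225) (72, 54.4162) (72, 67) (16.0922, 67)]  |A|=1439.0782
5. ⊥bis P5·P3 via (48.75,37.1): [(22.2947, 28.911) (41.7637, 36.4225) (72, 54.4162) (72, 67) (16.0922, 67)]  |A|=1439.0782
6. ⊥bis P5·P4 via (46.455,60.805): [(22.2947, 28.911) (41.7637, 36.4225) (44.9905, 38.3428) (46.8589, 67) (16.0922, 67)]  |A|=908.8998
7. ⊥bis P5·P6 via (43.01,49.34): [(22.2947, 28.911) (22.5745, 29.0189) (45.8945, 52.2084) (46.8589, 67) (16.0922, 67)]  |A|=751.2286
8. canonical 5-gon: [(22.2947, 28.911) (22.5745, 29.0189) (45.8945, 52.2084) (46.8589, 67) (16.0922, 67)]
9. shoelace: 751.2286

Area of P5's cell: 751.2286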